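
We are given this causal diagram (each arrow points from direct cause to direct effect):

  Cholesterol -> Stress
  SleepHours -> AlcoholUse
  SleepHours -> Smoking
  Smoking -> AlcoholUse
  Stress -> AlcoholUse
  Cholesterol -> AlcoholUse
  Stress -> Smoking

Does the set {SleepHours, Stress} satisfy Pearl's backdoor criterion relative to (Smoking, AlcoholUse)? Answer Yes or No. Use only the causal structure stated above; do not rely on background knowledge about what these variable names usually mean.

Backdoor paths from Smoking to AlcoholUse (paths whose first edge points into Smoking):
  P1: Smoking <- SleepHours -> AlcoholUse
  P2: Smoking <- Stress <- Cholesterol -> AlcoholUse
  P3: Smoking <- Stress -> AlcoholUse
Condition 1 (no descendant of Smoking in the set): holds — descendants of Smoking are {AlcoholUse}; none are in {SleepHours, Stress}.
Condition 2 (every backdoor path blocked by {SleepHours, Stress}):
  P1: blocked at fork node SleepHours ∈ conditioning set.
  P2: blocked at chain node Stress ∈ conditioning set.
  P3: blocked at fork node Stress ∈ conditioning set.
{SleepHours, Stress} satisfies the backdoor criterion.

Yes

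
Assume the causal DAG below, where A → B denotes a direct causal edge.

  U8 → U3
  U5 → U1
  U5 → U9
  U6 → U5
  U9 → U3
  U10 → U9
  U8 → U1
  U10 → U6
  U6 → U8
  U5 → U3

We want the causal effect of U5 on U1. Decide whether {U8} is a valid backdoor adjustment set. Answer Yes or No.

Backdoor paths from U5 to U1 (paths whose first edge points into U5):
  P1: U5 <- U6 <- U10 -> U9 -> U3 <- U8 -> U1
  P2: U5 <- U6 -> U8 -> U1
Condition 1 (no descendant of U5 in the set): holds — descendants of U5 are {U1, U3, U9}; none are in {U8}.
Condition 2 (every backdoor path blocked by {U8}):
  P1: blocked at collider U3 (neither it nor any descendant is in the conditioning set).
  P2: blocked at chain node U8 ∈ conditioning set.
{U8} satisfies the backdoor criterion.

Yes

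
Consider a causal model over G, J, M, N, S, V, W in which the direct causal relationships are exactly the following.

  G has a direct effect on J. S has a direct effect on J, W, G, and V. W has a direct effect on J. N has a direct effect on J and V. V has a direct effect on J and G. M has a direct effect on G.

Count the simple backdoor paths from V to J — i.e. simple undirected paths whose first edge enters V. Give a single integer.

4

A backdoor path from V to J is any simple undirected path whose first edge points into V (i.e. leaves V via a parent).
Parents of V: {N, S}.
Enumerating:
  P1: V <- S -> W -> J
  P2: V <- S -> G -> J
  P3: V <- S -> J
  P4: V <- N -> J
That exhausts the simple backdoor paths. Count: 4.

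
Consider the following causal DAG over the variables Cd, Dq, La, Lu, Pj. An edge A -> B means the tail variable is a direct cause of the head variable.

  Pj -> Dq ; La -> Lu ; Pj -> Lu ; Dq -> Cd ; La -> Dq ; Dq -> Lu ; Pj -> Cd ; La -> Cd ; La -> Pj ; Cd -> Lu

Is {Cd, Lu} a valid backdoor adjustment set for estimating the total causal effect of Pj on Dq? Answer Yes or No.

No

Backdoor paths from Pj to Dq (paths whose first edge points into Pj):
  P1: Pj <- La -> Dq
  P2: Pj <- La -> Cd <- Dq
  P3: Pj <- La -> Cd -> Lu <- Dq
  P4: Pj <- La -> Lu <- Dq
  P5: Pj <- La -> Lu <- Cd <- Dq
Condition 1 (no descendant of Pj in the set): FAILS — Cd and Lu are descendants of Pj.
Condition 2 (every backdoor path blocked by {Cd, Lu}):
  P1: open — no interior node is in the conditioning set.
  P2: open — collider(s) Cd are conditioned on (or have a conditioned descendant) and no non-collider on the path is in the set.
  P3: blocked at chain node Cd ∈ conditioning set.
  P4: open — collider(s) Lu are conditioned on (or have a conditioned descendant) and no non-collider on the path is in the set.
  P5: blocked at chain node Cd ∈ conditioning set.
{Cd, Lu} does not satisfy the backdoor criterion.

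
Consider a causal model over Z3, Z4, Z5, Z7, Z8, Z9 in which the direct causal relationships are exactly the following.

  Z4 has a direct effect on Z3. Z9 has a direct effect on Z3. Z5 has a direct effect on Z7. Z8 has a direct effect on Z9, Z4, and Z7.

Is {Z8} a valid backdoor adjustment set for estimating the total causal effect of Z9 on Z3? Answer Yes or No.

Backdoor paths from Z9 to Z3 (paths whose first edge points into Z9):
  P1: Z9 <- Z8 -> Z4 -> Z3
Condition 1 (no descendant of Z9 in the set): holds — descendants of Z9 are {Z3}; none are in {Z8}.
Condition 2 (every backdoor path blocked by {Z8}):
  P1: blocked at fork node Z8 ∈ conditioning set.
{Z8} satisfies the backdoor criterion.

Yes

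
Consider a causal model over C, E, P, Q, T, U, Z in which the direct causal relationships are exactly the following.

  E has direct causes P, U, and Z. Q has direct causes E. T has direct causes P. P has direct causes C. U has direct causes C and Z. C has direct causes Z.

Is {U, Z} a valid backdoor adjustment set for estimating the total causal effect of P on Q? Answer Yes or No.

Yes

Backdoor paths from P to Q (paths whose first edge points into P):
  P1: P <- C <- Z -> U -> E -> Q
  P2: P <- C <- Z -> E -> Q
  P3: P <- C -> U <- Z -> E -> Q
  P4: P <- C -> U -> E -> Q
Condition 1 (no descendant of P in the set): holds — descendants of P are {E, Q, T}; none are in {U, Z}.
Condition 2 (every backdoor path blocked by {U, Z}):
  P1: blocked at fork node Z ∈ conditioning set.
  P2: blocked at fork node Z ∈ conditioning set.
  P3: blocked at fork node Z ∈ conditioning set.
  P4: blocked at chain node U ∈ conditioning set.
{U, Z} satisfies the backdoor criterion.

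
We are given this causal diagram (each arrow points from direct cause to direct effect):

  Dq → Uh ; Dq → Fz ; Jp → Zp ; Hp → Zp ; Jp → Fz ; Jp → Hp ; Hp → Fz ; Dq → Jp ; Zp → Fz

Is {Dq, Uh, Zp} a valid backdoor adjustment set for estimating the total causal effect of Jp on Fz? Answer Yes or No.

Backdoor paths from Jp to Fz (paths whose first edge points into Jp):
  P1: Jp <- Dq -> Fz
Condition 1 (no descendant of Jp in the set): FAILS — Zp is a descendant of Jp.
Condition 2 (every backdoor path blocked by {Dq, Uh, Zp}):
  P1: blocked at fork node Dq ∈ conditioning set.
{Dq, Uh, Zp} does not satisfy the backdoor criterion.

No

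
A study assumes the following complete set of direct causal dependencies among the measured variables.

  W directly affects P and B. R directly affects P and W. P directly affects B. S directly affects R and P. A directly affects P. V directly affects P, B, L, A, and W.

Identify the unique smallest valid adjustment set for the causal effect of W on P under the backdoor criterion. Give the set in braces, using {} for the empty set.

{R, V}

Variables eligible for adjustment (non-descendants of W, excluding W and P): {A, L, R, S, V}.
Backdoor paths from W to P:
  P1: W <- V -> A -> P
  P2: W <- V -> P
  P3: W <- V -> B <- P
  P4: W <- R <- S -> P
  P5: W <- R -> P
The empty set is not sufficient: P1 (W <- V -> A -> P) has no collider blocking it and no conditioned non-collider, so it is open.
Try {R, V}:
  P1: blocked at fork node V ∈ conditioning set.
  P2: blocked at fork node V ∈ conditioning set.
  P3: blocked at fork node V ∈ conditioning set.
  P4: blocked at chain node R ∈ conditioning set.
  P5: blocked at fork node R ∈ conditioning set.
{R, V} contains no descendant of W and blocks every backdoor path.
Every element of {R, V} is needed (dropping R leaves P4 open; dropping V leaves P1 open), so no proper subset is valid.
Among all size-2 subsets of the eligible variables, only {R, V} blocks every backdoor path, so it is the unique smallest valid adjustment set.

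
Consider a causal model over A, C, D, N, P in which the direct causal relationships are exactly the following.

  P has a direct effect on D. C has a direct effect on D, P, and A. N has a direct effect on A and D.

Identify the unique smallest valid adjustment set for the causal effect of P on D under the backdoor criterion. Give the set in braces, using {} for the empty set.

Variables eligible for adjustment (non-descendants of P, excluding P and D): {A, C, N}.
Backdoor paths from P to D:
  P1: P <- C -> A <- N -> D
  P2: P <- C -> D
The empty set is not sufficient: P2 (P <- C -> D) has no collider blocking it and no conditioned non-collider, so it is open.
Try {C}:
  P1: blocked at fork node C ∈ conditioning set.
  P2: blocked at fork node C ∈ conditioning set.
{C} contains no descendant of P and blocks every backdoor path.
No other singleton works — e.g. {N} leaves P2 open — so {C} is the unique smallest valid adjustment set.

{C}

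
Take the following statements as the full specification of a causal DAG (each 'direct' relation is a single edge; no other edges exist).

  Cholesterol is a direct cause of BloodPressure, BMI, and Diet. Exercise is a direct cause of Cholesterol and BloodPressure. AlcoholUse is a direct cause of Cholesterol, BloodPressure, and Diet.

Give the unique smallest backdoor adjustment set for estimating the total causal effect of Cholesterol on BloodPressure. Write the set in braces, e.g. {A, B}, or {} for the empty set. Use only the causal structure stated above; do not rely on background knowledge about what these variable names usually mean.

{AlcoholUse, Exercise}

Variables eligible for adjustment (non-descendants of Cholesterol, excluding Cholesterol and BloodPressure): {AlcoholUse, Exercise}.
Backdoor paths from Cholesterol to BloodPressure:
  P1: Cholesterol <- AlcoholUse -> BloodPressure
  P2: Cholesterol <- Exercise -> BloodPressure
The empty set is not sufficient: P1 (Cholesterol <- AlcoholUse -> BloodPressure) has no collider blocking it and no conditioned non-collider, so it is open.
Try {AlcoholUse, Exercise}:
  P1: blocked at fork node AlcoholUse ∈ conditioning set.
  P2: blocked at fork node Exercise ∈ conditioning set.
{AlcoholUse, Exercise} contains no descendant of Cholesterol and blocks every backdoor path.
Every element of {AlcoholUse, Exercise} is needed (dropping AlcoholUse leaves P1 open; dropping Exercise leaves P2 open), so no proper subset is valid.
Among all size-2 subsets of the eligible variables, only {AlcoholUse, Exercise} blocks every backdoor path, so it is the unique smallest valid adjustment set.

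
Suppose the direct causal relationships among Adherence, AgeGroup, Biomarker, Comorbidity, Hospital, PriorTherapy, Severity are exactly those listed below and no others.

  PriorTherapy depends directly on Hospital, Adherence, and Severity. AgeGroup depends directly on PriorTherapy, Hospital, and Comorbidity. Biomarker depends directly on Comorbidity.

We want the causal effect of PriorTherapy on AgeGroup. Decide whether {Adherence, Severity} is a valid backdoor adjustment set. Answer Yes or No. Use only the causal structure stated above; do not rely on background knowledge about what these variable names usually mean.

Backdoor paths from PriorTherapy to AgeGroup (paths whose first edge points into PriorTherapy):
  P1: PriorTherapy <- Hospital -> AgeGroup
Condition 1 (no descendant of PriorTherapy in the set): holds — descendants of PriorTherapy are {AgeGroup}; none are in {Adherence, Severity}.
Condition 2 (every backdoor path blocked by {Adherence, Severity}):
  P1: open — no interior node is in the conditioning set.
{Adherence, Severity} does not satisfy the backdoor criterion.

No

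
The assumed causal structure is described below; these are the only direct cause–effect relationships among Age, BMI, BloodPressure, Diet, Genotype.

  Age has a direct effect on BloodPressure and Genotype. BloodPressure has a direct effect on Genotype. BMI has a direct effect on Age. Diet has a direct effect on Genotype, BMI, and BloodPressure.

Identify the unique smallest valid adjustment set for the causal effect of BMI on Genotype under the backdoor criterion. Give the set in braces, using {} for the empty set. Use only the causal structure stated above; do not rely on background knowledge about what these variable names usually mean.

Variables eligible for adjustment (non-descendants of BMI, excluding BMI and Genotype): {Diet}.
Backdoor paths from BMI to Genotype:
  P1: BMI <- Diet -> BloodPressure <- Age -> Genotype
  P2: BMI <- Diet -> BloodPressure -> Genotype
  P3: BMI <- Diet -> Genotype
The empty set is not sufficient: P2 (BMI <- Diet -> BloodPressure -> Genotype) has no collider blocking it and no conditioned non-collider, so it is open.
Try {Diet}:
  P1: blocked at fork node Diet ∈ conditioning set.
  P2: blocked at fork node Diet ∈ conditioning set.
  P3: blocked at fork node Diet ∈ conditioning set.
{Diet} contains no descendant of BMI and blocks every backdoor path.
{Diet} is the unique smallest valid adjustment set.

{Diet}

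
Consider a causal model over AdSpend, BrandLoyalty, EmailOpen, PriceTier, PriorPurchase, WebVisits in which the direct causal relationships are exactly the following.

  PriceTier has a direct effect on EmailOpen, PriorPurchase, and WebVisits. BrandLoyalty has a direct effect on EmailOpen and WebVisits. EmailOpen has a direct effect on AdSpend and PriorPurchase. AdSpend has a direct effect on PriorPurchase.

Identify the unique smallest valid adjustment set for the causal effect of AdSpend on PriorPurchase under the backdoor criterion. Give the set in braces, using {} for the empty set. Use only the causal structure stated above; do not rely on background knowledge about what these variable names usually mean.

{EmailOpen}

Variables eligible for adjustment (non-descendants of AdSpend, excluding AdSpend and PriorPurchase): {BrandLoyalty, EmailOpen, PriceTier, WebVisits}.
Backdoor paths from AdSpend to PriorPurchase:
  P1: AdSpend <- EmailOpen <- PriceTier -> PriorPurchase
  P2: AdSpend <- EmailOpen <- BrandLoyalty -> WebVisits <- PriceTier -> PriorPurchase
  P3: AdSpend <- EmailOpen -> PriorPurchase
The empty set is not sufficient: P1 (AdSpend <- EmailOpen <- PriceTier -> PriorPurchase) has no collider blocking it and no conditioned non-collider, so it is open.
Try {EmailOpen}:
  P1: blocked at chain node EmailOpen ∈ conditioning set.
  P2: blocked at chain node EmailOpen ∈ conditioning set.
  P3: blocked at fork node EmailOpen ∈ conditioning set.
{EmailOpen} contains no descendant of AdSpend and blocks every backdoor path.
No other singleton works — e.g. {PriceTier} leaves P3 open — so {EmailOpen} is the unique smallest valid adjustment set.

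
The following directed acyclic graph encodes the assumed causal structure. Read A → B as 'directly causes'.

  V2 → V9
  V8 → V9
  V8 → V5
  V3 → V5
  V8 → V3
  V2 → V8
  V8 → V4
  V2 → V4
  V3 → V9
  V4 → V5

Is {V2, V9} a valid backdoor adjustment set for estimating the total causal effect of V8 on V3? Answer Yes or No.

No

Backdoor paths from V8 to V3 (paths whose first edge points into V8):
  P1: V8 <- V2 -> V4 -> V5 <- V3
  P2: V8 <- V2 -> V9 <- V3
Condition 1 (no descendant of V8 in the set): FAILS — V9 is a descendant of V8.
Condition 2 (every backdoor path blocked by {V2, V9}):
  P1: blocked at fork node V2 ∈ conditioning set.
  P2: blocked at fork node V2 ∈ conditioning set.
{V2, V9} does not satisfy the backdoor criterion.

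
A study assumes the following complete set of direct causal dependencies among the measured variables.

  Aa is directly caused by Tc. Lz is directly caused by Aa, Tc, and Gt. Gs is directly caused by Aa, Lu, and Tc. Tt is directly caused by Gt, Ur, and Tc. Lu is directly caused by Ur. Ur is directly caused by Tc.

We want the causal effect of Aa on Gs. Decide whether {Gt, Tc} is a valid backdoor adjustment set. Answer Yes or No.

Yes

Backdoor paths from Aa to Gs (paths whose first edge points into Aa):
  P1: Aa <- Tc -> Ur -> Lu -> Gs
  P2: Aa <- Tc -> Tt <- Ur -> Lu -> Gs
  P3: Aa <- Tc -> Lz <- Gt -> Tt <- Ur -> Lu -> Gs
  P4: Aa <- Tc -> Gs
Condition 1 (no descendant of Aa in the set): holds — descendants of Aa are {Gs, Lz}; none are in {Gt, Tc}.
Condition 2 (every backdoor path blocked by {Gt, Tc}):
  P1: blocked at fork node Tc ∈ conditioning set.
  P2: blocked at fork node Tc ∈ conditioning set.
  P3: blocked at fork node Tc ∈ conditioning set.
  P4: blocked at fork node Tc ∈ conditioning set.
{Gt, Tc} satisfies the backdoor criterion.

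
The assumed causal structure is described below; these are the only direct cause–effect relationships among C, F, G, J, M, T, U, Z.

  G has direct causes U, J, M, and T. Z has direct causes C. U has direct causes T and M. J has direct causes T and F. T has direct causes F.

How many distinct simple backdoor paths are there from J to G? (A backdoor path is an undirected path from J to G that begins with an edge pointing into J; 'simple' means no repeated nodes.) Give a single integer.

6

A backdoor path from J to G is any simple undirected path whose first edge points into J (i.e. leaves J via a parent).
Parents of J: {F, T}.
Enumerating:
  P1: J <- F -> T -> U <- M -> G
  P2: J <- F -> T -> U -> G
  P3: J <- F -> T -> G
  P4: J <- T -> U <- M -> G
  P5: J <- T -> U -> G
  P6: J <- T -> G
That exhausts the simple backdoor paths. Count: 6.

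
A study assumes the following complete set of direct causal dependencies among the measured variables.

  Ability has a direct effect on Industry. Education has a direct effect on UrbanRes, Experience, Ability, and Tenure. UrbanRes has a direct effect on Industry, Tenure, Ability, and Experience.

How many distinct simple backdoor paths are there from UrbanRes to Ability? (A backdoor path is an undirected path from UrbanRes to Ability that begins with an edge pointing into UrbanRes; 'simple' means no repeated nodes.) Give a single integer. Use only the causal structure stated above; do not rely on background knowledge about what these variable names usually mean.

A backdoor path from UrbanRes to Ability is any simple undirected path whose first edge points into UrbanRes (i.e. leaves UrbanRes via a parent).
Parents of UrbanRes: {Education}.
Enumerating:
  P1: UrbanRes <- Education -> Ability
That exhausts the simple backdoor paths. Count: 1.

1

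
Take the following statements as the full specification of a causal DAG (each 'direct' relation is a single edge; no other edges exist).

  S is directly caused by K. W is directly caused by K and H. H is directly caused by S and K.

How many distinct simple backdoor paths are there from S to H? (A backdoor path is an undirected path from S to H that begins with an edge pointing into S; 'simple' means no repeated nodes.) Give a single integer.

2

A backdoor path from S to H is any simple undirected path whose first edge points into S (i.e. leaves S via a parent).
Parents of S: {K}.
Enumerating:
  P1: S <- K -> H
  P2: S <- K -> W <- H
That exhausts the simple backdoor paths. Count: 2.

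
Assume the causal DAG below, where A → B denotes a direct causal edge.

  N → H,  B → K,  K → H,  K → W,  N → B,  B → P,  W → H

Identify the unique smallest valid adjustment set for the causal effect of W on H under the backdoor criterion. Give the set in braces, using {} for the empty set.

{K}

Variables eligible for adjustment (non-descendants of W, excluding W and H): {B, K, N, P}.
Backdoor paths from W to H:
  P1: W <- K <- B <- N -> H
  P2: W <- K -> H
The empty set is not sufficient: P1 (W <- K <- B <- N -> H) has no collider blocking it and no conditioned non-collider, so it is open.
Try {K}:
  P1: blocked at chain node K ∈ conditioning set.
  P2: blocked at fork node K ∈ conditioning set.
{K} contains no descendant of W and blocks every backdoor path.
No other singleton works — e.g. {N} leaves P2 open — so {K} is the unique smallest valid adjustment set.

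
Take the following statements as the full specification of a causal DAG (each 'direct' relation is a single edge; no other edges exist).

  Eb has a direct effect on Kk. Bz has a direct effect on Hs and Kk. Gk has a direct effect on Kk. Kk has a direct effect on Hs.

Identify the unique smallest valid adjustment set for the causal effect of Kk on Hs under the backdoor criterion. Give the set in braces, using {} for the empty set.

{Bz}

Variables eligible for adjustment (non-descendants of Kk, excluding Kk and Hs): {Bz, Eb, Gk}.
Backdoor paths from Kk to Hs:
  P1: Kk <- Bz -> Hs
The empty set is not sufficient: P1 (Kk <- Bz -> Hs) has no collider blocking it and no conditioned non-collider, so it is open.
Try {Bz}:
  P1: blocked at fork node Bz ∈ conditioning set.
{Bz} contains no descendant of Kk and blocks every backdoor path.
No other singleton works — e.g. {Gk} leaves P1 open — so {Bz} is the unique smallest valid adjustment set.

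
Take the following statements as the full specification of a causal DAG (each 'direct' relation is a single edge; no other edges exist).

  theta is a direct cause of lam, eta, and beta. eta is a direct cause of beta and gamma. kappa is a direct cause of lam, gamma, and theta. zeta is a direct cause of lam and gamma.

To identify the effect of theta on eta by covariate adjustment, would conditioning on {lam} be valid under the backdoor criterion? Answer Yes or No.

Backdoor paths from theta to eta (paths whose first edge points into theta):
  P1: theta <- kappa -> gamma <- eta
  P2: theta <- kappa -> lam <- zeta -> gamma <- eta
Condition 1 (no descendant of theta in the set): FAILS — lam is a descendant of theta.
Condition 2 (every backdoor path blocked by {lam}):
  P1: blocked at collider gamma (neither it nor any descendant is in the conditioning set).
  P2: blocked at collider gamma (neither it nor any descendant is in the conditioning set).
{lam} does not satisfy the backdoor criterion.

No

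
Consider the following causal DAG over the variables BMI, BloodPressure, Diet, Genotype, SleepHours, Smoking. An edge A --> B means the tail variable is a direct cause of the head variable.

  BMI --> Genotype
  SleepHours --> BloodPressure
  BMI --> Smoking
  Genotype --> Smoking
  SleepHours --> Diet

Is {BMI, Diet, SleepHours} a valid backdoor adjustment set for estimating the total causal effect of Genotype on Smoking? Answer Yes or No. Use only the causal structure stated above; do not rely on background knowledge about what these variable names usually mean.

Yes

Backdoor paths from Genotype to Smoking (paths whose first edge points into Genotype):
  P1: Genotype <- BMI -> Smoking
Condition 1 (no descendant of Genotype in the set): holds — descendants of Genotype are {Smoking}; none are in {BMI, Diet, SleepHours}.
Condition 2 (every backdoor path blocked by {BMI, Diet, SleepHours}):
  P1: blocked at fork node BMI ∈ conditioning set.
{BMI, Diet, SleepHours} satisfies the backdoor criterion.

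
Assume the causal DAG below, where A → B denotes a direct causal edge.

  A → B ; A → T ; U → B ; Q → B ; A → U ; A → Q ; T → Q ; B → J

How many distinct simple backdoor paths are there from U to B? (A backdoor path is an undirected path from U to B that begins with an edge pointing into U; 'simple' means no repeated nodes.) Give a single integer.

A backdoor path from U to B is any simple undirected path whose first edge points into U (i.e. leaves U via a parent).
Parents of U: {A}.
Enumerating:
  P1: U <- A -> T -> Q -> B
  P2: U <- A -> Q -> B
  P3: U <- A -> B
That exhausts the simple backdoor paths. Count: 3.

3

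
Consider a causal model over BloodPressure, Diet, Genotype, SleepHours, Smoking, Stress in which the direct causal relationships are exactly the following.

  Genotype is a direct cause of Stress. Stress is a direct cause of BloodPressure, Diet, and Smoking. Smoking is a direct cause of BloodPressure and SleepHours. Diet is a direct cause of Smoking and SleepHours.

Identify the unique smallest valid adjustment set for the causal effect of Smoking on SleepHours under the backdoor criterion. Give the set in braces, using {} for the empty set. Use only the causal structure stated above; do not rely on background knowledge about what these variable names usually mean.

Variables eligible for adjustment (non-descendants of Smoking, excluding Smoking and SleepHours): {Diet, Genotype, Stress}.
Backdoor paths from Smoking to SleepHours:
  P1: Smoking <- Stress -> Diet -> SleepHours
  P2: Smoking <- Diet -> SleepHours
The empty set is not sufficient: P1 (Smoking <- Stress -> Diet -> SleepHours) has no collider blocking it and no conditioned non-collider, so it is open.
Try {Diet}:
  P1: blocked at chain node Diet ∈ conditioning set.
  P2: blocked at fork node Diet ∈ conditioning set.
{Diet} contains no descendant of Smoking and blocks every backdoor path.
No other singleton works — e.g. {Genotype} leaves P1 open — so {Diet} is the unique smallest valid adjustment set.

{Diet}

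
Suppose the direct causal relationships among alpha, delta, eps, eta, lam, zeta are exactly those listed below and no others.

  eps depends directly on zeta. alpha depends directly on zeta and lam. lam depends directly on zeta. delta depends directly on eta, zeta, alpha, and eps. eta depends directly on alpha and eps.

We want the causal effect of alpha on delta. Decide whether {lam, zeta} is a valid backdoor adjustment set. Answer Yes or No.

Yes

Backdoor paths from alpha to delta (paths whose first edge points into alpha):
  P1: alpha <- zeta -> eps -> eta -> delta
  P2: alpha <- zeta -> eps -> delta
  P3: alpha <- zeta -> delta
  P4: alpha <- lam <- zeta -> eps -> eta -> delta
  P5: alpha <- lam <- zeta -> eps -> delta
  P6: alpha <- lam <- zeta -> delta
Condition 1 (no descendant of alpha in the set): holds — descendants of alpha are {delta, eta}; none are in {lam, zeta}.
Condition 2 (every backdoor path blocked by {lam, zeta}):
  P1: blocked at fork node zeta ∈ conditioning set.
  P2: blocked at fork node zeta ∈ conditioning set.
  P3: blocked at fork node zeta ∈ conditioning set.
  P4: blocked at chain node lam ∈ conditioning set.
  P5: blocked at chain node lam ∈ conditioning set.
  P6: blocked at chain node lam ∈ conditioning set.
{lam, zeta} satisfies the backdoor criterion.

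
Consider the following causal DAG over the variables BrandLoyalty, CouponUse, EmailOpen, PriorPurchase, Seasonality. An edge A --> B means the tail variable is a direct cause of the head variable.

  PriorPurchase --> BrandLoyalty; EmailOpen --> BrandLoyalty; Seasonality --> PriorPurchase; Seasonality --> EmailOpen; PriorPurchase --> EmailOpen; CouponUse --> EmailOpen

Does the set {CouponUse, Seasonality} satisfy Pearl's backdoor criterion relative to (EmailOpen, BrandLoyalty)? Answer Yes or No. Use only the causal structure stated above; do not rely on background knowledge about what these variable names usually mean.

No

Backdoor paths from EmailOpen to BrandLoyalty (paths whose first edge points into EmailOpen):
  P1: EmailOpen <- Seasonality -> PriorPurchase -> BrandLoyalty
  P2: EmailOpen <- PriorPurchase -> BrandLoyalty
Condition 1 (no descendant of EmailOpen in the set): holds — descendants of EmailOpen are {BrandLoyalty}; none are in {CouponUse, Seasonality}.
Condition 2 (every backdoor path blocked by {CouponUse, Seasonality}):
  P1: blocked at fork node Seasonality ∈ conditioning set.
  P2: open — no interior node is in the conditioning set.
{CouponUse, Seasonality} does not satisfy the backdoor criterion.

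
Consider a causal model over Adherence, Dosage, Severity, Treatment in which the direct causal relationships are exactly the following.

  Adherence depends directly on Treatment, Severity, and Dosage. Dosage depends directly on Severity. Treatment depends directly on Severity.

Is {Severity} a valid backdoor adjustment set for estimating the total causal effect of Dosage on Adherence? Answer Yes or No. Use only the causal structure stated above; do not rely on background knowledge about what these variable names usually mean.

Backdoor paths from Dosage to Adherence (paths whose first edge points into Dosage):
  P1: Dosage <- Severity -> Treatment -> Adherence
  P2: Dosage <- Severity -> Adherence
Condition 1 (no descendant of Dosage in the set): holds — descendants of Dosage are {Adherence}; none are in {Severity}.
Condition 2 (every backdoor path blocked by {Severity}):
  P1: blocked at fork node Severity ∈ conditioning set.
  P2: blocked at fork node Severity ∈ conditioning set.
{Severity} satisfies the backdoor criterion.

Yes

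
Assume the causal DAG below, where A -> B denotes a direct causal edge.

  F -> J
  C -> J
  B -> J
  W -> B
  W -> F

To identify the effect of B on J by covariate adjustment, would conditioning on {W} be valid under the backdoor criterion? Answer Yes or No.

Yes

Backdoor paths from B to J (paths whose first edge points into B):
  P1: B <- W -> F -> J
Condition 1 (no descendant of B in the set): holds — descendants of B are {J}; none are in {W}.
Condition 2 (every backdoor path blocked by {W}):
  P1: blocked at fork node W ∈ conditioning set.
{W} satisfies the backdoor criterion.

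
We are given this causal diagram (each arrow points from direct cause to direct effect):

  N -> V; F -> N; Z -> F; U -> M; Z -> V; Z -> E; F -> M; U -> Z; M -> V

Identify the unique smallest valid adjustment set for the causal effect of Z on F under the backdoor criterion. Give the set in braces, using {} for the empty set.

{}

Variables eligible for adjustment (non-descendants of Z, excluding Z and F): {U}.
Backdoor paths from Z to F:
  P1: Z <- U -> M <- F
  P2: Z <- U -> M -> V <- N <- F
Each backdoor path contains an unconditioned collider, so every path is already blocked with the empty conditioning set:
  P1: blocked at collider M (neither it nor any descendant is in the conditioning set).
  P2: blocked at collider V (neither it nor any descendant is in the conditioning set).
The empty set is therefore the unique smallest valid set.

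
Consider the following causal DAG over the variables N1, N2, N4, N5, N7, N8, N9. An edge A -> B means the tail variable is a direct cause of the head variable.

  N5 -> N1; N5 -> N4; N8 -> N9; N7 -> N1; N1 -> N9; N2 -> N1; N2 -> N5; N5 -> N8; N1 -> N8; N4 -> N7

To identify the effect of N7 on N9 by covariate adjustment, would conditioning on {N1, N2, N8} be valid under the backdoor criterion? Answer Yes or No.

Backdoor paths from N7 to N9 (paths whose first edge points into N7):
  P1: N7 <- N4 <- N5 <- N2 -> N1 -> N8 -> N9
  P2: N7 <- N4 <- N5 <- N2 -> N1 -> N9
  P3: N7 <- N4 <- N5 -> N1 -> N8 -> N9
  P4: N7 <- N4 <- N5 -> N1 -> N9
  P5: N7 <- N4 <- N5 -> N8 <- N1 -> N9
  P6: N7 <- N4 <- N5 -> N8 -> N9
Condition 1 (no descendant of N7 in the set): FAILS — N1 and N8 are descendants of N7.
Condition 2 (every backdoor path blocked by {N1, N2, N8}):
  P1: blocked at fork node N2 ∈ conditioning set.
  P2: blocked at fork node N2 ∈ conditioning set.
  P3: blocked at chain node N1 ∈ conditioning set.
  P4: blocked at chain node N1 ∈ conditioning set.
  P5: blocked at fork node N1 ∈ conditioning set.
  P6: blocked at chain node N8 ∈ conditioning set.
{N1, N2, N8} does not satisfy the backdoor criterion.

No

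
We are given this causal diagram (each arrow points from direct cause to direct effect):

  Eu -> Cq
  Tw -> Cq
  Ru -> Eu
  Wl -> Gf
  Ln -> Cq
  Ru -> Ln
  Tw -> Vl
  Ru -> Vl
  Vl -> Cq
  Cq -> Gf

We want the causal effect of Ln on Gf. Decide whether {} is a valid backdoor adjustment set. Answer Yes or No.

Backdoor paths from Ln to Gf (paths whose first edge points into Ln):
  P1: Ln <- Ru -> Eu -> Cq -> Gf
  P2: Ln <- Ru -> Vl <- Tw -> Cq -> Gf
  P3: Ln <- Ru -> Vl -> Cq -> Gf
Condition 1 (no descendant of Ln in the set): holds — descendants of Ln are {Cq, Gf}; none are in {}.
Condition 2 (every backdoor path blocked by {}):
  P1: open — no interior node is in the conditioning set.
  P2: blocked at collider Vl (neither it nor any descendant is in the conditioning set).
  P3: open — no interior node is in the conditioning set.
{} does not satisfy the backdoor criterion.

No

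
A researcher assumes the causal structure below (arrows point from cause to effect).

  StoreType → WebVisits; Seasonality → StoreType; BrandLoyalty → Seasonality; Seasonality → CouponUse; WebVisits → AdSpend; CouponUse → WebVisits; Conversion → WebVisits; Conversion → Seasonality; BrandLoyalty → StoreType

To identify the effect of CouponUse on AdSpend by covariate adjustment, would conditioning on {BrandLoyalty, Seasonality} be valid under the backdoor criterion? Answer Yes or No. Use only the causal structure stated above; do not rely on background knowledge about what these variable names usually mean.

Backdoor paths from CouponUse to AdSpend (paths whose first edge points into CouponUse):
  P1: CouponUse <- Seasonality <- Conversion -> WebVisits -> AdSpend
  P2: CouponUse <- Seasonality <- BrandLoyalty -> StoreType -> WebVisits -> AdSpend
  P3: CouponUse <- Seasonality -> StoreType -> WebVisits -> AdSpend
Condition 1 (no descendant of CouponUse in the set): holds — descendants of CouponUse are {AdSpend, WebVisits}; none are in {BrandLoyalty, Seasonality}.
Condition 2 (every backdoor path blocked by {BrandLoyalty, Seasonality}):
  P1: blocked at chain node Seasonality ∈ conditioning set.
  P2: blocked at chain node Seasonality ∈ conditioning set.
  P3: blocked at fork node Seasonality ∈ conditioning set.
{BrandLoyalty, Seasonality} satisfies the backdoor criterion.

Yes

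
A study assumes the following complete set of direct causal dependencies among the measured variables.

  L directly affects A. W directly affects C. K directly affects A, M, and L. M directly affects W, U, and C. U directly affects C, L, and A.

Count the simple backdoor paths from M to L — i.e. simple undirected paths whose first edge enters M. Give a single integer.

A backdoor path from M to L is any simple undirected path whose first edge points into M (i.e. leaves M via a parent).
Parents of M: {K}.
Enumerating:
  P1: M <- K -> L
  P2: M <- K -> A <- U -> L
  P3: M <- K -> A <- L
That exhausts the simple backdoor paths. Count: 3.

3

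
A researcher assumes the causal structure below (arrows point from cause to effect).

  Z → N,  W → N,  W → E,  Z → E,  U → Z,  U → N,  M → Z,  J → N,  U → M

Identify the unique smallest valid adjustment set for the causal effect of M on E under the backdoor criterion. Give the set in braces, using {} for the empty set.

{U}

Variables eligible for adjustment (non-descendants of M, excluding M and E): {J, U, W}.
Backdoor paths from M to E:
  P1: M <- U -> Z -> E
  P2: M <- U -> Z -> N <- W -> E
  P3: M <- U -> N <- Z -> E
  P4: M <- U -> N <- W -> E
The empty set is not sufficient: P1 (M <- U -> Z -> E) has no collider blocking it and no conditioned non-collider, so it is open.
Try {U}:
  P1: blocked at fork node U ∈ conditioning set.
  P2: blocked at fork node U ∈ conditioning set.
  P3: blocked at fork node U ∈ conditioning set.
  P4: blocked at fork node U ∈ conditioning set.
{U} contains no descendant of M and blocks every backdoor path.
No other singleton works — e.g. {J} leaves P1 open — so {U} is the unique smallest valid adjustment set.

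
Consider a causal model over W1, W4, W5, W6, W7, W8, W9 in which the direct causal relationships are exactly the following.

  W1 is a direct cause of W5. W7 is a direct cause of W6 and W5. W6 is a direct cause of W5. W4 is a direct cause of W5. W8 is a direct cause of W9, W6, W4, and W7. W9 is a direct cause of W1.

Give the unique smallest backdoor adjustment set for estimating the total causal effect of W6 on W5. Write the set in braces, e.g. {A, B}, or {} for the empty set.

{W7, W8}

Variables eligible for adjustment (non-descendants of W6, excluding W6 and W5): {W1, W4, W7, W8, W9}.
Backdoor paths from W6 to W5:
  P1: W6 <- W8 -> W4 -> W5
  P2: W6 <- W8 -> W9 -> W1 -> W5
  P3: W6 <- W8 -> W7 -> W5
  P4: W6 <- W7 <- W8 -> W4 -> W5
  P5: W6 <- W7 <- W8 -> W9 -> W1 -> W5
  P6: W6 <- W7 -> W5
The empty set is not sufficient: P1 (W6 <- W8 -> W4 -> W5) has no collider blocking it and no conditioned non-collider, so it is open.
Try {W7, W8}:
  P1: blocked at fork node W8 ∈ conditioning set.
  P2: blocked at fork node W8 ∈ conditioning set.
  P3: blocked at fork node W8 ∈ conditioning set.
  P4: blocked at chain node W7 ∈ conditioning set.
  P5: blocked at chain node W7 ∈ conditioning set.
  P6: blocked at fork node W7 ∈ conditioning set.
{W7, W8} contains no descendant of W6 and blocks every backdoor path.
Every element of {W7, W8} is needed (dropping W7 leaves P6 open; dropping W8 leaves P1 open), so no proper subset is valid.
Among all size-2 subsets of the eligible variables, only {W7, W8} blocks every backdoor path, so it is the unique smallest valid adjustment set.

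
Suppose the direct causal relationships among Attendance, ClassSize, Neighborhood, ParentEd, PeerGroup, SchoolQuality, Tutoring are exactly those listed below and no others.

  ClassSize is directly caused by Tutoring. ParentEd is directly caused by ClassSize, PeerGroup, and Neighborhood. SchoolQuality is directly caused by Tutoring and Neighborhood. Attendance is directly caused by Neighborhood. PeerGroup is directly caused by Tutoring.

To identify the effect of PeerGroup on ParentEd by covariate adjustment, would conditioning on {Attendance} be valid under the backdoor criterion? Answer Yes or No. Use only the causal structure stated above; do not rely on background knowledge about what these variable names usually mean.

Backdoor paths from PeerGroup to ParentEd (paths whose first edge points into PeerGroup):
  P1: PeerGroup <- Tutoring -> ClassSize -> ParentEd
  P2: PeerGroup <- Tutoring -> SchoolQuality <- Neighborhood -> ParentEd
Condition 1 (no descendant of PeerGroup in the set): holds — descendants of PeerGroup are {ParentEd}; none are in {Attendance}.
Condition 2 (every backdoor path blocked by {Attendance}):
  P1: open — no interior node is in the conditioning set.
  P2: blocked at collider SchoolQuality (neither it nor any descendant is in the conditioning set).
{Attendance} does not satisfy the backdoor criterion.

No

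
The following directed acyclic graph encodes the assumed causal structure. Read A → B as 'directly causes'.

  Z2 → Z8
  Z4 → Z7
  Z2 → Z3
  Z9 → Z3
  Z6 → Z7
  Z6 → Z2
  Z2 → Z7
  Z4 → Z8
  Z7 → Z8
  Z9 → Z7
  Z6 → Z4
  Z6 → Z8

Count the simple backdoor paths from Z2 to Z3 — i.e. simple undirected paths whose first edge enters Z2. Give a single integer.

5

A backdoor path from Z2 to Z3 is any simple undirected path whose first edge points into Z2 (i.e. leaves Z2 via a parent).
Parents of Z2: {Z6}.
Enumerating:
  P1: Z2 <- Z6 -> Z4 -> Z7 <- Z9 -> Z3
  P2: Z2 <- Z6 -> Z4 -> Z8 <- Z7 <- Z9 -> Z3
  P3: Z2 <- Z6 -> Z7 <- Z9 -> Z3
  P4: Z2 <- Z6 -> Z8 <- Z4 -> Z7 <- Z9 -> Z3
  P5: Z2 <- Z6 -> Z8 <- Z7 <- Z9 -> Z3
That exhausts the simple backdoor paths. Count: 5.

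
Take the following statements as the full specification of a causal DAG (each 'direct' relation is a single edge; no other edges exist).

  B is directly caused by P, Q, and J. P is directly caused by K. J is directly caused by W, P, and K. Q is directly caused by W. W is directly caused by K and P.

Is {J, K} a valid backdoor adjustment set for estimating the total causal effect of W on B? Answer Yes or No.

Backdoor paths from W to B (paths whose first edge points into W):
  P1: W <- K -> P -> J -> B
  P2: W <- K -> P -> B
  P3: W <- K -> J <- P -> B
  P4: W <- K -> J -> B
  P5: W <- P <- K -> J -> B
  P6: W <- P -> J -> B
  P7: W <- P -> B
Condition 1 (no descendant of W in the set): FAILS — J is a descendant of W.
Condition 2 (every backdoor path blocked by {J, K}):
  P1: blocked at fork node K ∈ conditioning set.
  P2: blocked at fork node K ∈ conditioning set.
  P3: blocked at fork node K ∈ conditioning set.
  P4: blocked at fork node K ∈ conditioning set.
  P5: blocked at fork node K ∈ conditioning set.
  P6: blocked at chain node J ∈ conditioning set.
  P7: open — no interior node is in the conditioning set.
{J, K} does not satisfy the backdoor criterion.

No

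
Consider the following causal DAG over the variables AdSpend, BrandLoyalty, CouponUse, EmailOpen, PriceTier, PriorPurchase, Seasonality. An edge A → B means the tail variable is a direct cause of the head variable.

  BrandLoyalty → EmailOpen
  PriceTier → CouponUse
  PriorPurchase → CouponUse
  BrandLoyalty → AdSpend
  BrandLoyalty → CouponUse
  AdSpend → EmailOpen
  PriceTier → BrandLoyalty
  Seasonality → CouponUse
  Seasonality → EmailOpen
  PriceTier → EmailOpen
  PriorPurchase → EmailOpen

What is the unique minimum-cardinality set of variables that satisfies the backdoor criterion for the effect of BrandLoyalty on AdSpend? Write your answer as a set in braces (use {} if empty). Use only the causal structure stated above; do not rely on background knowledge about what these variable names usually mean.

Variables eligible for adjustment (non-descendants of BrandLoyalty, excluding BrandLoyalty and AdSpend): {PriceTier, PriorPurchase, Seasonality}.
Backdoor paths from BrandLoyalty to AdSpend:
  P1: BrandLoyalty <- PriceTier -> CouponUse <- PriorPurchase -> EmailOpen <- AdSpend
  P2: BrandLoyalty <- PriceTier -> CouponUse <- Seasonality -> EmailOpen <- AdSpend
  P3: BrandLoyalty <- PriceTier -> EmailOpen <- AdSpend
Each backdoor path contains an unconditioned collider, so every path is already blocked with the empty conditioning set:
  P1: blocked at collider CouponUse (neither it nor any descendant is in the conditioning set).
  P2: blocked at collider CouponUse (neither it nor any descendant is in the conditioning set).
  P3: blocked at collider EmailOpen (neither it nor any descendant is in the conditioning set).
The empty set is therefore the unique smallest valid set.

{}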